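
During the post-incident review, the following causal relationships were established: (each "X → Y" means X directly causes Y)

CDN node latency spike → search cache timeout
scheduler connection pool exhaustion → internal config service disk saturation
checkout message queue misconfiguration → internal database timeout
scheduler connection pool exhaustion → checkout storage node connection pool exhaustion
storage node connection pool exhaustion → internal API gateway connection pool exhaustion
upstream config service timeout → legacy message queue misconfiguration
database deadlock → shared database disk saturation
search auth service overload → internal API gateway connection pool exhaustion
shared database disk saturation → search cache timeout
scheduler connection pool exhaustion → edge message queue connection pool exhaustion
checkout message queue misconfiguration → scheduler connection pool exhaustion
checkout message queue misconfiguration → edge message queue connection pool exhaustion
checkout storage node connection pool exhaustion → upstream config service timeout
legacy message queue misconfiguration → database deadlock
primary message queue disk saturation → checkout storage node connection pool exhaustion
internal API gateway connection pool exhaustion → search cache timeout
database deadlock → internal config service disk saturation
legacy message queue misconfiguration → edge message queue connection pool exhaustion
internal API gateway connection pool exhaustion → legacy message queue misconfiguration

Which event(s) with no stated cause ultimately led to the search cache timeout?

Tracing upstream from the search cache timeout: the search cache timeout ← the shared database disk saturation ← the database deadlock ← the legacy message queue misconfiguration ← the upstream config service timeout ← the checkout storage node connection pool exhaustion ← the scheduler connection pool exhaustion ← the checkout message queue misconfiguration.
A separate upstream branch: the search cache timeout ← the internal API gateway connection pool exhaustion ← the storage node connection pool exhaustion.
A separate upstream branch: the search cache timeout ← the internal API gateway connection pool exhaustion ← the search auth service overload.
A separate upstream branch: the search cache timeout ← the shared database disk saturation ← the database deadlock ← the legacy message queue misconfiguration ← the upstream config service timeout ← the checkout storage node connection pool exhaustion ← the primary message queue disk saturation.
A separate upstream branch: the search cache timeout ← the CDN node latency spike.
Each of those chain origins has no stated cause.

the CDN node latency spike, the checkout message queue misconfiguration, the primary message queue disk saturation, the search auth service overload, the storage node connection pool exhaustion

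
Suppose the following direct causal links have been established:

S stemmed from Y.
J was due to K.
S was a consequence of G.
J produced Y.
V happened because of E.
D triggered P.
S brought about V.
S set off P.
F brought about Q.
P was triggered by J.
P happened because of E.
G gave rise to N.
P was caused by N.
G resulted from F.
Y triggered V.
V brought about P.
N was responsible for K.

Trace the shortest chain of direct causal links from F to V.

F → G → S → V

F → G
G → S
S → V
Length: 3 steps.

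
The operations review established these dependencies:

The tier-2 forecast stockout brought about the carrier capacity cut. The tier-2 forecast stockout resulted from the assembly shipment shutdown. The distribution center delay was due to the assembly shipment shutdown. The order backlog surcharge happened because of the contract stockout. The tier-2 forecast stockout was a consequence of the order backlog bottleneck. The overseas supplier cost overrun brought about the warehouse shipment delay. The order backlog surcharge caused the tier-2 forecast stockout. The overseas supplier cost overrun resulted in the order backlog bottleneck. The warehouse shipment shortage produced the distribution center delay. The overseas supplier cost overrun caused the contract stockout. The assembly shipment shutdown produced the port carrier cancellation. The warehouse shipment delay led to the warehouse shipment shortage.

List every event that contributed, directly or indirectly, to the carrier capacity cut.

Immediate cause of the carrier capacity cut: the tier-2 forecast stockout.
Further upstream: the overseas supplier cost overrun, the order backlog bottleneck, the assembly shipment shutdown, the contract stockout, the order backlog surcharge.

the assembly shipment shutdown, the contract stockout, the order backlog bottleneck, the order backlog surcharge, the overseas supplier cost overrun, the tier-2 forecast stockout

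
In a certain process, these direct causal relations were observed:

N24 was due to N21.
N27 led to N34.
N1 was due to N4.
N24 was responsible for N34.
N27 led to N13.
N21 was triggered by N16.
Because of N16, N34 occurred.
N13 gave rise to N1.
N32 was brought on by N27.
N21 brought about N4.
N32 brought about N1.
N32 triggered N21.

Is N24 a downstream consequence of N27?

Yes

There is a causal chain: N27 → N32 → N21 → N24.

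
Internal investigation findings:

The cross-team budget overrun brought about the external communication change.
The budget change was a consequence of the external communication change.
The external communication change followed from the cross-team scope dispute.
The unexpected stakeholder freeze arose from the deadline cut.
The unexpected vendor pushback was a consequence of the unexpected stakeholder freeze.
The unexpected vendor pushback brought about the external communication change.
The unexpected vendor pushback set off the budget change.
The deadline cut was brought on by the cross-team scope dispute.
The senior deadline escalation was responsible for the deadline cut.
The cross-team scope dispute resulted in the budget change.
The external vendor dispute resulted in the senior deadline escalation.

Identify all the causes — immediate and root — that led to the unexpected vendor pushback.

the cross-team scope dispute, the deadline cut, the external vendor dispute, the senior deadline escalation, the unexpected stakeholder freeze

Immediate cause of the unexpected vendor pushback: the unexpected stakeholder freeze.
Further upstream: the cross-team scope dispute, the external vendor dispute, the senior deadline escalation, the deadline cut.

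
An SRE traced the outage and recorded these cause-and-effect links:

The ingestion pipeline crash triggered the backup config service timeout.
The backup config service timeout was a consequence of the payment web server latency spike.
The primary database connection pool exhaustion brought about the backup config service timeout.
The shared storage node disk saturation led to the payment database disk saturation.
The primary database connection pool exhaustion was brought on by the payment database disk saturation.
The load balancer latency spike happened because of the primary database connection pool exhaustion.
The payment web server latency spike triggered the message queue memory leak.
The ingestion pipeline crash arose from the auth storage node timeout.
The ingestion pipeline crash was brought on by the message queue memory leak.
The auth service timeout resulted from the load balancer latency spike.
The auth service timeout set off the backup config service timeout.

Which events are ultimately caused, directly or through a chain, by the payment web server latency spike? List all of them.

the backup config service timeout, the ingestion pipeline crash, the message queue memory leak

Direct effects: the message queue memory leak, the backup config service timeout.
2 steps out: the ingestion pipeline crash.
Not reachable from it: the shared storage node disk saturation, the payment database disk saturation, the primary database connection pool exhaustion, the load balancer latency spike, the auth storage node timeout, the auth service timeout.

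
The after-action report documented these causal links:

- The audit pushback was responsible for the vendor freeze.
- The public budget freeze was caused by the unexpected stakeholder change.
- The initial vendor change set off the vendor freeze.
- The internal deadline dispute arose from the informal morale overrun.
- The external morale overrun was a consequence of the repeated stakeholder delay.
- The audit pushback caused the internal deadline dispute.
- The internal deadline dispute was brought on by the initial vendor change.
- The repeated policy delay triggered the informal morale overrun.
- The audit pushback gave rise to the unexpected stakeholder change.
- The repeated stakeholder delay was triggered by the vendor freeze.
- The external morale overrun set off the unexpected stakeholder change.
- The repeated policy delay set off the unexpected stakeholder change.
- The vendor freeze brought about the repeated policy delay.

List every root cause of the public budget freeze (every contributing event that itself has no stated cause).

the audit pushback, the initial vendor change

Tracing upstream from the public budget freeze: the public budget freeze ← the unexpected stakeholder change ← the audit pushback.
A separate upstream branch: the public budget freeze ← the unexpected stakeholder change ← the repeated policy delay ← the vendor freeze ← the initial vendor change.
Each of those chain origins has no stated cause.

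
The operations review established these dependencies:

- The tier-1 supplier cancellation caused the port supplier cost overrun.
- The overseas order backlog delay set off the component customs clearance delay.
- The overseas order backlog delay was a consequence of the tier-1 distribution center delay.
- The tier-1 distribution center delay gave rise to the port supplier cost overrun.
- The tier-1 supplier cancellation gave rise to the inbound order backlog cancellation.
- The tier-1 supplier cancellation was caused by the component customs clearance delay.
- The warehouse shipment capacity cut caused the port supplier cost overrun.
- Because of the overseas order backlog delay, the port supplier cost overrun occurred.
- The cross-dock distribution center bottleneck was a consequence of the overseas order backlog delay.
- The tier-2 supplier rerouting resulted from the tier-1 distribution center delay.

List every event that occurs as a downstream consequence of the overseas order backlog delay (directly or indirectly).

the component customs clearance delay, the cross-dock distribution center bottleneck, the inbound order backlog cancellation, the port supplier cost overrun, the tier-1 supplier cancellation

Direct effects: the cross-dock distribution center bottleneck, the component customs clearance delay, the port supplier cost overrun.
2 steps out: the tier-1 supplier cancellation.
3 steps out: the inbound order backlog cancellation.
Not reachable from it: the tier-1 distribution center delay, the tier-2 supplier rerouting, the warehouse shipment capacity cut.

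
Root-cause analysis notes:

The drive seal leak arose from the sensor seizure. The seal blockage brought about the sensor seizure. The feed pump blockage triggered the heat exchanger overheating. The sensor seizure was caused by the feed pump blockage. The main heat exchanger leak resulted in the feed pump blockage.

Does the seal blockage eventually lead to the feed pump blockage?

No

The seal blockage leads to the sensor seizure, the drive seal leak; the feed pump blockage is not among them.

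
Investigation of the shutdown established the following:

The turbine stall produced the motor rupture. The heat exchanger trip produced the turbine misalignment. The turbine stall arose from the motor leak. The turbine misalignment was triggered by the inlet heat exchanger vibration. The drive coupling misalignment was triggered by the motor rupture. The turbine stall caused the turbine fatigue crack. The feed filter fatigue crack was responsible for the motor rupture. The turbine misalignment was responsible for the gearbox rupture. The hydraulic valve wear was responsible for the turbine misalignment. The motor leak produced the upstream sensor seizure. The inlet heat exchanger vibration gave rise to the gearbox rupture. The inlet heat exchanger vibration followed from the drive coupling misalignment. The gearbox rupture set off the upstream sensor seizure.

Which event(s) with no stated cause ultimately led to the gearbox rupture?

the feed filter fatigue crack, the heat exchanger trip, the hydraulic valve wear, the motor leak

Tracing upstream from the gearbox rupture: the gearbox rupture ← the inlet heat exchanger vibration ← the drive coupling misalignment ← the motor rupture ← the feed filter fatigue crack.
A separate upstream branch: the gearbox rupture ← the inlet heat exchanger vibration ← the drive coupling misalignment ← the motor rupture ← the turbine stall ← the motor leak.
A separate upstream branch: the gearbox rupture ← the turbine misalignment ← the heat exchanger trip.
A separate upstream branch: the gearbox rupture ← the turbine misalignment ← the hydraulic valve wear.
Each of those chain origins has no stated cause.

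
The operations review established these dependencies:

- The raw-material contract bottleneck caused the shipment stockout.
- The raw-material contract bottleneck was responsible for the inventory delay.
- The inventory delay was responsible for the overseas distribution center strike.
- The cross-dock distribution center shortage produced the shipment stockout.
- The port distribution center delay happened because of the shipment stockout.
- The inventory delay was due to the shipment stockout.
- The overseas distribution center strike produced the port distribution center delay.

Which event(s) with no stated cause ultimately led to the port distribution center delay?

Tracing upstream from the port distribution center delay: the port distribution center delay ← the shipment stockout ← the raw-material contract bottleneck.
A separate upstream branch: the port distribution center delay ← the shipment stockout ← the cross-dock distribution center shortage.
Each of those chain origins has no stated cause.

the cross-dock distribution center shortage, the raw-material contract bottleneck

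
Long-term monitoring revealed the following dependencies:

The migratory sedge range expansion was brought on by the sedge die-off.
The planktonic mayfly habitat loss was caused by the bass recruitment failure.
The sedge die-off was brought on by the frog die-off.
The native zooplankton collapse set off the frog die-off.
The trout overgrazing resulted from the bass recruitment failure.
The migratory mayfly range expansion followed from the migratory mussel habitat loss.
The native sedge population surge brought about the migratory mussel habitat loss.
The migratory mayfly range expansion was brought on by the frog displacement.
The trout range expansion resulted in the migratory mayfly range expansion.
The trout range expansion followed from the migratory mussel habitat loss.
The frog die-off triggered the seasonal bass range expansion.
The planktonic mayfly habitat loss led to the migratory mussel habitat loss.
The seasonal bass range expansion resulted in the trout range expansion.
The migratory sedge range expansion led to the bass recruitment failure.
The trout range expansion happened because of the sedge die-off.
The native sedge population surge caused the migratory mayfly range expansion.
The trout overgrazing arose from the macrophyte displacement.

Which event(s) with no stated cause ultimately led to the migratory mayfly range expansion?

the frog displacement, the native sedge population surge, the native zooplankton collapse

Tracing upstream from the migratory mayfly range expansion: the migratory mayfly range expansion ← the trout range expansion ← the sedge die-off ← the frog die-off ← the native zooplankton collapse.
A separate upstream branch: the migratory mayfly range expansion ← the frog displacement.
A separate upstream branch: the migratory mayfly range expansion ← the native sedge population surge.
Each of those chain origins has no stated cause.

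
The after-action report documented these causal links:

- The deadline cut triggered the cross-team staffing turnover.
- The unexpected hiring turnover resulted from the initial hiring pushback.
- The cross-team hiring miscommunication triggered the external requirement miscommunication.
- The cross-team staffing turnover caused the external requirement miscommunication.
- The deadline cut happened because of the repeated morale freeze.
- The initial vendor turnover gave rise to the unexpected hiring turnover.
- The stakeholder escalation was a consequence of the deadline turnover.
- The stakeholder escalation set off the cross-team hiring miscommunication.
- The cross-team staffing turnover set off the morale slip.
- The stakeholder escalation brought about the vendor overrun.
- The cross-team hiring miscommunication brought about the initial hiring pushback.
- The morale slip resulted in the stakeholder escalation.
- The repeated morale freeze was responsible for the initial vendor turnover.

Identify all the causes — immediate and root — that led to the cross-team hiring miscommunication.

the cross-team staffing turnover, the deadline cut, the deadline turnover, the morale slip, the repeated morale freeze, the stakeholder escalation

Immediate cause of the cross-team hiring miscommunication: the stakeholder escalation.
Further upstream: the repeated morale freeze, the deadline cut, the cross-team staffing turnover, the morale slip, the deadline turnover.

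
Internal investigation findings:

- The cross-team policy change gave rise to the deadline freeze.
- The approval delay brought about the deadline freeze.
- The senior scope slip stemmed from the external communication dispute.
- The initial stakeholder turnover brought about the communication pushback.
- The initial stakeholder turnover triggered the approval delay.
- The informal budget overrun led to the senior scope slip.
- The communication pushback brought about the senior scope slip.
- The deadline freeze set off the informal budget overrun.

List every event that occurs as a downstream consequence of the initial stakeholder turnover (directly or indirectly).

the approval delay, the communication pushback, the deadline freeze, the informal budget overrun, the senior scope slip

Direct effects: the communication pushback, the approval delay.
2 steps out: the deadline freeze, the senior scope slip.
3 steps out: the informal budget overrun.
Not reachable from it: the external communication dispute, the cross-team policy change.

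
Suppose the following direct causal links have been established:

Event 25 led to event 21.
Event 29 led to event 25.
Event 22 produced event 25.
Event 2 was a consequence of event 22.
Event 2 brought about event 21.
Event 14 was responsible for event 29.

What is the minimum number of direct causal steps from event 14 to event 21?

3

Shortest chain: event 14 → event 29 → event 25 → event 21.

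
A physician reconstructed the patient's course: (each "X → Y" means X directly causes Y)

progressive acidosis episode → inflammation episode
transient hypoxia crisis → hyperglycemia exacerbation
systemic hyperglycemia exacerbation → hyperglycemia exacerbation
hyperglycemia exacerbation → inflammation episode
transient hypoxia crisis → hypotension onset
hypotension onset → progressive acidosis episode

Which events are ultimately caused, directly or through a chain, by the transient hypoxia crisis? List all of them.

Direct effects: the hypotension onset, the hyperglycemia exacerbation.
2 steps out: the progressive acidosis episode, the inflammation episode.
Not reachable from it: the systemic hyperglycemia exacerbation.

the hyperglycemia exacerbation, the hypotension onset, the inflammation episode, the progressive acidosis episode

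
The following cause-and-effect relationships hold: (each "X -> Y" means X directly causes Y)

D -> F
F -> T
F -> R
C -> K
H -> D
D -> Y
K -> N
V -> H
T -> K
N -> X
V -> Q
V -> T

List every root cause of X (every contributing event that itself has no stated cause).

C, V

Tracing upstream from X: X ← N ← K ← T ← V.
A separate upstream branch: X ← N ← K ← C.
Each of those chain origins has no stated cause.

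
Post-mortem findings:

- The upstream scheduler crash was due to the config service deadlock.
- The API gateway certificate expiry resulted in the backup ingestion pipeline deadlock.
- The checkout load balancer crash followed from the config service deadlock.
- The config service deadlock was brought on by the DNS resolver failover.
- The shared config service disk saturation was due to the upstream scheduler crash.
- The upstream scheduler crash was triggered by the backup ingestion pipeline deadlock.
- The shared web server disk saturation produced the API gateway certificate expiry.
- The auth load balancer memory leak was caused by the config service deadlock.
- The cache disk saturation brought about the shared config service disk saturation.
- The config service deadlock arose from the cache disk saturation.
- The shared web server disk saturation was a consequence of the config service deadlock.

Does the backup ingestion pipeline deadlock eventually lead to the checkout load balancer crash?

The backup ingestion pipeline deadlock leads to the upstream scheduler crash, the shared config service disk saturation; the checkout load balancer crash is not among them.

No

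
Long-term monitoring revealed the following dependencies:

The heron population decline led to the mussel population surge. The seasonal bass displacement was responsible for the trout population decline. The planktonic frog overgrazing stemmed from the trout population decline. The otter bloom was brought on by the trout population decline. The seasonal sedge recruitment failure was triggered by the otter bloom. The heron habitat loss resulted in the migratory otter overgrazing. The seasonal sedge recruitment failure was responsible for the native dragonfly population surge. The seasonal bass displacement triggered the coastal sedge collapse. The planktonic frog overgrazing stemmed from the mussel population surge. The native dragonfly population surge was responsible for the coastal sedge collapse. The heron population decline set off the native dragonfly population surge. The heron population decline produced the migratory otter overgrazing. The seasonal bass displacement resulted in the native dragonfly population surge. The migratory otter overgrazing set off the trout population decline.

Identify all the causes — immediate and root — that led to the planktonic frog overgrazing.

Immediate causes of the planktonic frog overgrazing: the mussel population surge, the trout population decline.
Further upstream: the heron population decline, the heron habitat loss, the seasonal bass displacement, the migratory otter overgrazing.

the heron habitat loss, the heron population decline, the migratory otter overgrazing, the mussel population surge, the seasonal bass displacement, the trout population decline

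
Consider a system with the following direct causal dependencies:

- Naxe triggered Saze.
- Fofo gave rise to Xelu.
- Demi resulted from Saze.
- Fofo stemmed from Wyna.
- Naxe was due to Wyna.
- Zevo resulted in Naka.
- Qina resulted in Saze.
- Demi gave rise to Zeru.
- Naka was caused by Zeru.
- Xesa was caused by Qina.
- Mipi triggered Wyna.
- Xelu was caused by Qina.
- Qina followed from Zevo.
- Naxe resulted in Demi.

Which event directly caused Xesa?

Upstream contributors include Zevo, but only Qina feeds directly into Xesa.

Qina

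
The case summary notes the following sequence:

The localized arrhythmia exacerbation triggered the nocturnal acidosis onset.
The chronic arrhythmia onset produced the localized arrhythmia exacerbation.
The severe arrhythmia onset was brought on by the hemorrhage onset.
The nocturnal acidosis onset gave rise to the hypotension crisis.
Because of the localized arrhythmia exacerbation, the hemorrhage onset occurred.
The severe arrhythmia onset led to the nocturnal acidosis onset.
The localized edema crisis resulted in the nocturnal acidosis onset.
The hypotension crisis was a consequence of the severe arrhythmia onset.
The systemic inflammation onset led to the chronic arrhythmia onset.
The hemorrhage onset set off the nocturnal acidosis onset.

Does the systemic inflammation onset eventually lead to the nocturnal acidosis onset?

There is a causal chain: the systemic inflammation onset → the chronic arrhythmia onset → the localized arrhythmia exacerbation → the nocturnal acidosis onset.

Yes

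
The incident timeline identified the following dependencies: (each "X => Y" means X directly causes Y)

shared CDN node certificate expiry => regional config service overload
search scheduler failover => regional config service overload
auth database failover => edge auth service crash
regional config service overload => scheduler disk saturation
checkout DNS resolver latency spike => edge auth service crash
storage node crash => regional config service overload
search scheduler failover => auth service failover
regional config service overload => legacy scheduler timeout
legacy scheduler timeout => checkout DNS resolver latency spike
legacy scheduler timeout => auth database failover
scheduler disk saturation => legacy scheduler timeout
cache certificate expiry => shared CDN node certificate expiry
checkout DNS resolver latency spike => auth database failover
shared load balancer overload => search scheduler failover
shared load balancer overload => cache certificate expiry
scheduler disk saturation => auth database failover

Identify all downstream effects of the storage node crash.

the auth database failover, the checkout DNS resolver latency spike, the edge auth service crash, the legacy scheduler timeout, the regional config service overload, the scheduler disk saturation

Direct effects: the regional config service overload.
2 steps out: the scheduler disk saturation, the legacy scheduler timeout.
3 steps out: the checkout DNS resolver latency spike, the auth database failover.
4 steps out: the edge auth service crash.
Not reachable from it: the shared load balancer overload, the search scheduler failover, the cache certificate expiry, the auth service failover, the shared CDN node certificate expiry.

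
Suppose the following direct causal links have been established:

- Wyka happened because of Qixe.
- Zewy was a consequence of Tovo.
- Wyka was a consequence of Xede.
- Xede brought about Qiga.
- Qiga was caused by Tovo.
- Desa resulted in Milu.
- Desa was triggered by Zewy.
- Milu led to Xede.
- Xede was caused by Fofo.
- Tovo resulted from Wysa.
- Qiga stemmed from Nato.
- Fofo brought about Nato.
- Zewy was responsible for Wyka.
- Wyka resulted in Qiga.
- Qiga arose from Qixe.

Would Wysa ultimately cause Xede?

Yes

There is a causal chain: Wysa → Tovo → Zewy → Desa → Milu → Xede.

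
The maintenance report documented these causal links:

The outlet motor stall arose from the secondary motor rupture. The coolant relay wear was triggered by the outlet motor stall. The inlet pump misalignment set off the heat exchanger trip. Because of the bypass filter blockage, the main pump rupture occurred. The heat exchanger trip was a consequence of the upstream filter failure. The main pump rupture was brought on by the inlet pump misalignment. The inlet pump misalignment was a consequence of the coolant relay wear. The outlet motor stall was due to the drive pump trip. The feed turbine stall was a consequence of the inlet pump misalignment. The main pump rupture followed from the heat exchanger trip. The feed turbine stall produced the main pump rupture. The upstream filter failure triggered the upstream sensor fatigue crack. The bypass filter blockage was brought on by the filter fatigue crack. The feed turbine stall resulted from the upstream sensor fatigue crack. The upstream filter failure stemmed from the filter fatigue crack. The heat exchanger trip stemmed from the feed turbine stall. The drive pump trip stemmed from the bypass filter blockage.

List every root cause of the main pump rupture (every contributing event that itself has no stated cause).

Tracing upstream from the main pump rupture: the main pump rupture ← the bypass filter blockage ← the filter fatigue crack.
A separate upstream branch: the main pump rupture ← the inlet pump misalignment ← the coolant relay wear ← the outlet motor stall ← the secondary motor rupture.
Each of those chain origins has no stated cause.

the filter fatigue crack, the secondary motor rupture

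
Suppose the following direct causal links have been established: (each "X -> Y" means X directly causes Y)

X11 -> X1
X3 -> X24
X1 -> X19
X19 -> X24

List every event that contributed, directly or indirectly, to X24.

X1, X11, X19, X3

Immediate causes of X24: X3, X19.
Further upstream: X11, X1.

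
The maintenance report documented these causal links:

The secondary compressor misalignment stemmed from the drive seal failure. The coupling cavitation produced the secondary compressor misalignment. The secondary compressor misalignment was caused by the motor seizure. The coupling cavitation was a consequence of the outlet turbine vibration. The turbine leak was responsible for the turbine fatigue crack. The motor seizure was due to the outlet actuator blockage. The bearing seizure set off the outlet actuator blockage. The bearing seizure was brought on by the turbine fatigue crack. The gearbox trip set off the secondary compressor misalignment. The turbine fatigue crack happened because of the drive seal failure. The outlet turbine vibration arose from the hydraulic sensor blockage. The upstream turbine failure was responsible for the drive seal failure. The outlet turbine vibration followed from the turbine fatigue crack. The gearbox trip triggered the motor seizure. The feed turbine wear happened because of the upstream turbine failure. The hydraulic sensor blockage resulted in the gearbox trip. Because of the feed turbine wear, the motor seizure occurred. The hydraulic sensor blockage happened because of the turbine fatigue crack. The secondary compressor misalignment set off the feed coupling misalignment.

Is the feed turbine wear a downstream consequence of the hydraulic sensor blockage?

No

The hydraulic sensor blockage leads to the gearbox trip, the outlet turbine vibration, the coupling cavitation, the motor seizure, the secondary compressor misalignment, the feed coupling misalignment; the feed turbine wear is not among them.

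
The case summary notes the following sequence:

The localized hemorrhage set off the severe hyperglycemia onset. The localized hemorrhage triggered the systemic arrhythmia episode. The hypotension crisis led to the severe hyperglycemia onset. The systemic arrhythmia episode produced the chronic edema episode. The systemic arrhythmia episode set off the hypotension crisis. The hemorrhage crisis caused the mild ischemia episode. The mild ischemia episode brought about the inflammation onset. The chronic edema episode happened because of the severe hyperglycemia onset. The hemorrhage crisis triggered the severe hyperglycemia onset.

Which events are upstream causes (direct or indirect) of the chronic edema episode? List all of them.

Immediate causes of the chronic edema episode: the systemic arrhythmia episode, the severe hyperglycemia onset.
Further upstream: the hemorrhage crisis, the localized hemorrhage, the hypotension crisis.

the hemorrhage crisis, the hypotension crisis, the localized hemorrhage, the severe hyperglycemia onset, the systemic arrhythmia episode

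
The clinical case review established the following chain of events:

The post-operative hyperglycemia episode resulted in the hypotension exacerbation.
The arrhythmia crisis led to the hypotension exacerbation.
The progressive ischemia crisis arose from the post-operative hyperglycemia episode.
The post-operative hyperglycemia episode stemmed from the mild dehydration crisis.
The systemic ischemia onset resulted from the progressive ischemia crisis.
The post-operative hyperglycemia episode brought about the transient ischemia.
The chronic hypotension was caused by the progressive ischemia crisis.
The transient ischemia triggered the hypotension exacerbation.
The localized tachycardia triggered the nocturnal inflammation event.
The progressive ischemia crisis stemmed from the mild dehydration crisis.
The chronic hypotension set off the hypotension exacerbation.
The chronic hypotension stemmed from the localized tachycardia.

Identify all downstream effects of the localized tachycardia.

Direct effects: the nocturnal inflammation event, the chronic hypotension.
2 steps out: the hypotension exacerbation.
Not reachable from it: the mild dehydration crisis, the post-operative hyperglycemia episode, the transient ischemia, the progressive ischemia crisis, the systemic ischemia onset, the arrhythmia crisis.

the chronic hypotension, the hypotension exacerbation, the nocturnal inflammation event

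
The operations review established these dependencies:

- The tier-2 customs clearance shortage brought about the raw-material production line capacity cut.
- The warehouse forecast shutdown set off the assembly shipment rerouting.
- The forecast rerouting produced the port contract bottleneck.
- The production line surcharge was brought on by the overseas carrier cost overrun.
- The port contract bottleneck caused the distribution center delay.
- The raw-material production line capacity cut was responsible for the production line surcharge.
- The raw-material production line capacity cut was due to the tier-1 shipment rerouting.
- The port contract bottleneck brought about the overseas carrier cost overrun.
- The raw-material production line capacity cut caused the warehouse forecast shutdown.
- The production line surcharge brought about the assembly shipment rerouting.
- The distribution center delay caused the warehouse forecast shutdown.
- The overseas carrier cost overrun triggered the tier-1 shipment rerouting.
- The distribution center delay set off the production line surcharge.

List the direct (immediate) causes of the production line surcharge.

the distribution center delay, the overseas carrier cost overrun, the raw-material production line capacity cut

Upstream contributors include the forecast rerouting, the port contract bottleneck, the tier-1 shipment rerouting, the tier-2 customs clearance shortage, but only the distribution center delay, the overseas carrier cost overrun, the raw-material production line capacity cut feed directly into the production line surcharge.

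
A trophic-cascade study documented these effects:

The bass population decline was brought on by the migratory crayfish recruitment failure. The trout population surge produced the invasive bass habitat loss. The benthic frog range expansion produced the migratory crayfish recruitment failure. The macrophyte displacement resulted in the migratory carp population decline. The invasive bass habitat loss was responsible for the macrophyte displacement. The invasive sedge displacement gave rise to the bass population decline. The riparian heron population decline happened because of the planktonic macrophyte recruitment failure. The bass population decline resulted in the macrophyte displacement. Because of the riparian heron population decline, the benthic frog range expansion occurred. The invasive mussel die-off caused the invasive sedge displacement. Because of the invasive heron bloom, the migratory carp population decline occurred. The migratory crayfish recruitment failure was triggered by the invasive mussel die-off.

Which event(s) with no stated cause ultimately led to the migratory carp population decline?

the invasive heron bloom, the invasive mussel die-off, the planktonic macrophyte recruitment failure, the trout population surge

Tracing upstream from the migratory carp population decline: the migratory carp population decline ← the macrophyte displacement ← the bass population decline ← the migratory crayfish recruitment failure ← the benthic frog range expansion ← the riparian heron population decline ← the planktonic macrophyte recruitment failure.
A separate upstream branch: the migratory carp population decline ← the macrophyte displacement ← the bass population decline ← the migratory crayfish recruitment failure ← the invasive mussel die-off.
A separate upstream branch: the migratory carp population decline ← the invasive heron bloom.
A separate upstream branch: the migratory carp population decline ← the macrophyte displacement ← the invasive bass habitat loss ← the trout population surge.
Each of those chain origins has no stated cause.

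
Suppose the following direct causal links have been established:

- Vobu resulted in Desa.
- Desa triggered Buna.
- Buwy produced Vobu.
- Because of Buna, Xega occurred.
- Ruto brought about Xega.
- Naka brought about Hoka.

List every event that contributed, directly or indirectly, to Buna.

Immediate cause of Buna: Desa.
Further upstream: Buwy, Vobu.

Buwy, Desa, Vobu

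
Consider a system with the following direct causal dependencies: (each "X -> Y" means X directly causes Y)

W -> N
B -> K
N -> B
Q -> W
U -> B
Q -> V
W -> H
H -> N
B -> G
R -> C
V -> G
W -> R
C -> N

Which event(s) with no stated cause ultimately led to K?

Tracing upstream from K: K ← B ← N ← W ← Q.
A separate upstream branch: K ← B ← U.
Each of those chain origins has no stated cause.

Q, U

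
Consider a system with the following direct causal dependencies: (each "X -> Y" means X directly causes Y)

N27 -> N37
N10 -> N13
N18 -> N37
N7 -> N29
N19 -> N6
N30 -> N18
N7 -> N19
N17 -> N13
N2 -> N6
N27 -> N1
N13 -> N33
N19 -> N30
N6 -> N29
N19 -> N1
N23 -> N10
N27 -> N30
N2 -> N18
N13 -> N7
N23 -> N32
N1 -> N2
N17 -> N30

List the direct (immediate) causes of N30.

N17, N19, N27

Upstream contributors include N23, N10, N13, N7, but only N17, N19, N27 feed directly into N30.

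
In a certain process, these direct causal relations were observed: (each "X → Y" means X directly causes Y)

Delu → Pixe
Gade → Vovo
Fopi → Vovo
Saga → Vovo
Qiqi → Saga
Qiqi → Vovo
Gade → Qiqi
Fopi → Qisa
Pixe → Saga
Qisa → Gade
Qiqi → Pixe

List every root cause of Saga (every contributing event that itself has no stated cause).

Tracing upstream from Saga: Saga ← Qiqi ← Gade ← Qisa ← Fopi.
A separate upstream branch: Saga ← Pixe ← Delu.
Each of those chain origins has no stated cause.

Delu, Fopi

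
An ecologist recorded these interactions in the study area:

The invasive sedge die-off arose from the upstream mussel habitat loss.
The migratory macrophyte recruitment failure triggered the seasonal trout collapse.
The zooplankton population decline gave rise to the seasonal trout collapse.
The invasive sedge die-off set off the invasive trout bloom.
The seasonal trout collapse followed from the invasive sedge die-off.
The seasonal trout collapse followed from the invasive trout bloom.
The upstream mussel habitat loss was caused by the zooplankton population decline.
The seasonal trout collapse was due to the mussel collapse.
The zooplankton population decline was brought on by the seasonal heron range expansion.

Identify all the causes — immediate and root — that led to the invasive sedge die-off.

Immediate cause of the invasive sedge die-off: the upstream mussel habitat loss.
Further upstream: the seasonal heron range expansion, the zooplankton population decline.

the seasonal heron range expansion, the upstream mussel habitat loss, the zooplankton population decline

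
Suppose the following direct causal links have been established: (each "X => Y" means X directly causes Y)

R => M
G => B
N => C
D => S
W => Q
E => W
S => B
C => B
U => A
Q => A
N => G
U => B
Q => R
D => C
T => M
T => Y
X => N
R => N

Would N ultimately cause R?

No

N leads to G, C, B; R is not among them.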